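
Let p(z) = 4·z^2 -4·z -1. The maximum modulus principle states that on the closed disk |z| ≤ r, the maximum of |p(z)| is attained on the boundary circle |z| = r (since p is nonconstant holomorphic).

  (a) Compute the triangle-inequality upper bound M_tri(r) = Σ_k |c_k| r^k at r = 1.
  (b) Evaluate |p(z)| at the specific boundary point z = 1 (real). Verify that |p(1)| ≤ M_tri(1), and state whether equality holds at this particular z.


Coefficients: c_0 = -1, c_1 = -4, c_2 = 4. Radius r = 1.
Part (a). Triangle bound: M_tri(r) = Σ_k |c_k| r^k
  = |-1|·1^0 + |-4|·1^1 + |4|·1^2
  = 1 + 4 + 4 = 9.
This bounds M(r) := max_{|z|=r} |p(z)| from above; equality holds iff all terms c_k z^k can be made to align in phase at a single z on |z|=r.
Part (b). At z = 1 (real, on the circle |z| = r):
  p(1) = (-1)·1^0 + (-4)·1^1 + (4)·1^2 = -1.
  |p(1)| = 1.
Check: |p(1)| = 1 ≤ 9 = M_tri(1). ✓ Equality does not hold at z = 1 (the coefficients have mixed signs, so the terms do not all align in phase there).

M_tri(1) = 9; |p(1)| = 1; equality at z=1: no.


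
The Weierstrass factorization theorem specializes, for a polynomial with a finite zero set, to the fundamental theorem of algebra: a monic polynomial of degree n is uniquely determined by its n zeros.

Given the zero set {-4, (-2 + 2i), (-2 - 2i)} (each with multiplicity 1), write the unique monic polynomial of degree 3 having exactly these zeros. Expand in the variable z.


The polynomial is p(z) = ∏_{α ∈ S} (z − α), where S = {-4, (-2 + 2i), (-2 - 2i)}.
Expanding the product yields: p(z) = z^3 + 8·z^2 + 24·z + 32.
Note conjugate pairs combine to real quadratics: (z − (-2+2i))(z − (-2−2i)) = z² + 4z + 8.
The resulting polynomial has degree 3 and real coefficients as required.

p(z) = z^3 + 8·z^2 + 24·z + 32.


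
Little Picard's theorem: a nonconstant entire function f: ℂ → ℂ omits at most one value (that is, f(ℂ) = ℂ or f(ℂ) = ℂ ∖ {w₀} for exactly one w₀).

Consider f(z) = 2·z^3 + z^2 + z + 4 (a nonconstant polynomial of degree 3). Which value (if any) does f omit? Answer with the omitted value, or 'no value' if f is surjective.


Little Picard bounds the complement of f(ℂ) to at most one point.
For every w ∈ ℂ, the equation p(z) − w = 0 is a nonconstant polynomial in z and hence has at least one root by the fundamental theorem of algebra. So p is surjective onto ℂ, omitting no value.

Omitted value: no value.


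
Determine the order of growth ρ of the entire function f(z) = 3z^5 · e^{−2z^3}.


M(r) = max_{|z|=r} |3|·|z|^5·|e^{−2z^3}| = 3·r^5 · e^{2r^3} (the factors attain their maxima compatibly on |z|=r). Then log M(r) = log 3 + 5·log r + 2r^3, dominated by the last term, so log log M(r) ~ 3·log r. The polynomial factor 3z^5 contributes only a log r term and does not affect the order. ρ = 3.
Therefore ρ = 3.

Order ρ = 3.


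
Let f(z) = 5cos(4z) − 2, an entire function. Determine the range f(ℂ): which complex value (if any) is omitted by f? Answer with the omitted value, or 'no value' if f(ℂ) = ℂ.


Little Picard bounds the complement of f(ℂ) to at most one point.
cos is entire and surjective onto ℂ: for every w ∈ ℂ, cos(ζ) = w has a solution ζ ∈ ℂ (e.g., via the complex inverse arccos). With ζ = 4z this gives z = ζ/(4). Then 5·cos(4z) takes every value in 5·ℂ = ℂ, and adding -2 is a bijection of ℂ. So f is surjective and omits no value. (Note: only on the real line is cos bounded by [−1, 1].)

Omitted value: no value.


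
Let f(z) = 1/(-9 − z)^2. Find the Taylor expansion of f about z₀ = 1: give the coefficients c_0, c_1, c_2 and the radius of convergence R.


Let w = z − z₀, so z = z₀ + w.
Then -9 − z = -9 − (z₀ + w) = (-9 − z₀) − w = -10 − w.
f(z) = 1/(-10 − w)^2 = (1/(-10)^2) · (1 − w/(-10))^{−2}.
By the binomial series (1−u)^{−2} = Σ_{n≥0} C(n+1, 1) u^n for |u|<1, with u = w/(-10):
  c_n = C(n+1, 1) / (-10)^(n+2).
  c_0 = 1/(-10)^2 = 1/100.
  c_1 = 2/(-10)^3 = -1/500.
  c_2 = 3/(-10)^4 = 3/10000.
The series is valid for |w/d| < 1, i.e. |z − z₀| < |d|.
Radius of convergence: R = |-9 − z₀| = |-10| = 10 (distance from z₀ to the singularity z = -9).

c_0 = 1/100, c_1 = -1/500, c_2 = 3/10000; R = 10.


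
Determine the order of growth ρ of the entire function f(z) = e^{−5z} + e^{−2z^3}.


Each summand is entire of order 1 and 3 respectively (as in the single-exponential case). The order of a sum is at most the max of the orders, so ρ ≤ 3. For the lower bound: on |z|=r choose arg z so that -2z^3 is real positive; then |e^{-2z^3}| = e^{2r^3} while |e^{-5z}| ≤ e^{5r^1} = o(e^{2r^3}). So |f| ≥ e^{2r^3}(1 − o(1)) and ρ ≥ 3. Hence ρ = max(1, 3) = 3.
Therefore ρ = 3.

Order ρ = 3.


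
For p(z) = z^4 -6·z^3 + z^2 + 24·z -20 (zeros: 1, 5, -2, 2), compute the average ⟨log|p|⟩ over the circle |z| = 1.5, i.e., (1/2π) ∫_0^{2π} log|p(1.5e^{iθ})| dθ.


Zeros: -2, 1, 2, 5; r = 1.5.
Inside |z| < r: 1. Outside (|z| ≥ r): -2, 2, 5.
p(0) = -20, so log|p(0)| = log(20) = 2.9957.
Apply Jensen: I(r) = log|p(0)| + Σ_k log(r/|z_k|), summed over zeros inside |z| < r.
  log(r/|z_k|) for z_k = 1: log(1.5/1) = 0.4055
  Outside zeros (-2, 2, 5) contribute nothing to the Jensen sum.
Sum over inside zeros: 0.4055.
I(r) = log|p(0)| + (inside sum) = 2.9957 + 0.4055 = 3.4012.
Note: since some zeros are outside |z| ≤ r, the simplified n·log(r) form does NOT apply — only the inside zeros contribute.

I(r) ≈ 3.4012.


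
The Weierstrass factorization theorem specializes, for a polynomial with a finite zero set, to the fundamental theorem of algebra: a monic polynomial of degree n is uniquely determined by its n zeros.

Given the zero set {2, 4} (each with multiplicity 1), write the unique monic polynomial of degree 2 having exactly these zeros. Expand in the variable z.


The polynomial is p(z) = ∏_{α ∈ S} (z − α), where S = {2, 4}.
Expanding the product yields: p(z) = z^2 -6·z + 8.
The resulting polynomial has degree 2 and real coefficients as required.

p(z) = z^2 -6·z + 8.


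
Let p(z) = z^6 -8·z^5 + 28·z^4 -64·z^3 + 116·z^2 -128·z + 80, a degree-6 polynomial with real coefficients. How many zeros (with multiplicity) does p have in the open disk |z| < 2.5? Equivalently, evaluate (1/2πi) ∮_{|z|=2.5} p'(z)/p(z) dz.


The zeros of p are: (1 + 1i), (1 - 1i), (3 + 1i), (3 - 1i), (0 + 2i), (0 - 2i).
Their magnitudes are: 1.414, 1.414, 3.162, 3.162, 2, 2.
Zeros with |z| < R = 2.5: (1 + 1i), (1 - 1i), (0 + 2i), (0 - 2i).
Count = 4.
By the argument principle, (1/2πi) ∮_{|z|=R} p'(z)/p(z) dz equals exactly this count.

Number of zeros inside |z| < 2.5: 4.


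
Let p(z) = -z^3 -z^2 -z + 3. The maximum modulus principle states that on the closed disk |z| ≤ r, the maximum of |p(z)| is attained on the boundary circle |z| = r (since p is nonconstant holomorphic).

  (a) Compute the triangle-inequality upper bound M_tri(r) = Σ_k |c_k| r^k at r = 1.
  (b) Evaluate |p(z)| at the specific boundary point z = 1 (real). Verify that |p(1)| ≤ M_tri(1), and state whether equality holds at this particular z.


Coefficients: c_0 = 3, c_1 = -1, c_2 = -1, c_3 = -1. Radius r = 1.
Part (a). Triangle bound: M_tri(r) = Σ_k |c_k| r^k
  = |3|·1^0 + |-1|·1^1 + |-1|·1^2 + |-1|·1^3
  = 3 + 1 + 1 + 1 = 6.
This bounds M(r) := max_{|z|=r} |p(z)| from above; equality holds iff all terms c_k z^k can be made to align in phase at a single z on |z|=r.
Part (b). At z = 1 (real, on the circle |z| = r):
  p(1) = (3)·1^0 + (-1)·1^1 + (-1)·1^2 + (-1)·1^3 = 0.
  |p(1)| = 0.
Check: |p(1)| = 0 ≤ 6 = M_tri(1). ✓ Equality does not hold at z = 1 (the coefficients have mixed signs, so the terms do not all align in phase there).

M_tri(1) = 6; |p(1)| = 0; equality at z=1: no.


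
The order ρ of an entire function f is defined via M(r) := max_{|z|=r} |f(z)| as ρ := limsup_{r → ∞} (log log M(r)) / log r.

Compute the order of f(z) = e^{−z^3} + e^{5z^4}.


Each summand is entire of order 3 and 4 respectively (as in the single-exponential case). The order of a sum is at most the max of the orders, so ρ ≤ 4. For the lower bound: on |z|=r choose arg z so that 5z^4 is real positive; then |e^{5z^4}| = e^{5r^4} while |e^{-1z^3}| ≤ e^{1r^3} = o(e^{5r^4}). So |f| ≥ e^{5r^4}(1 − o(1)) and ρ ≥ 4. Hence ρ = max(3, 4) = 4.
Therefore ρ = 4.

Order ρ = 4.


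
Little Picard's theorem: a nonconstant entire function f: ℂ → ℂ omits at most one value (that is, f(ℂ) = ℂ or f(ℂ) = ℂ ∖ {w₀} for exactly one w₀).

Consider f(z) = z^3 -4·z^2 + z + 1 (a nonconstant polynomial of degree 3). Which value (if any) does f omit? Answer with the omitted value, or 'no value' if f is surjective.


Little Picard bounds the complement of f(ℂ) to at most one point.
For every w ∈ ℂ, the equation p(z) − w = 0 is a nonconstant polynomial in z and hence has at least one root by the fundamental theorem of algebra. So p is surjective onto ℂ, omitting no value.

Omitted value: no value.


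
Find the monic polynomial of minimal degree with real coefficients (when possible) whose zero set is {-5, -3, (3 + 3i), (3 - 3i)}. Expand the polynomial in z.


The polynomial is p(z) = ∏_{α ∈ S} (z − α), where S = {-5, -3, (3 + 3i), (3 - 3i)}.
Expanding the product yields: p(z) = z^4 + 2·z^3 -15·z^2 + 54·z + 270.
Note conjugate pairs combine to real quadratics: (z − (3+3i))(z − (3−3i)) = z² − 6z + 18.
The resulting polynomial has degree 4 and real coefficients as required.

p(z) = z^4 + 2·z^3 -15·z^2 + 54·z + 270.


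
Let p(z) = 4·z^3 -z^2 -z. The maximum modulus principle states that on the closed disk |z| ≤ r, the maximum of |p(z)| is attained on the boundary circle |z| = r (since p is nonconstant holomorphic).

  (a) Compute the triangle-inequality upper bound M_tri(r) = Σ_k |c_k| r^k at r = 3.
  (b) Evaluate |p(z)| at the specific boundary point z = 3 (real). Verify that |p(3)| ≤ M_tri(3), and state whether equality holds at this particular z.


Coefficients: c_0 = 0, c_1 = -1, c_2 = -1, c_3 = 4. Radius r = 3.
Part (a). Triangle bound: M_tri(r) = Σ_k |c_k| r^k
  = |0|·3^0 + |-1|·3^1 + |-1|·3^2 + |4|·3^3
  = 0 + 3 + 9 + 108 = 120.
This bounds M(r) := max_{|z|=r} |p(z)| from above; equality holds iff all terms c_k z^k can be made to align in phase at a single z on |z|=r.
Part (b). At z = 3 (real, on the circle |z| = r):
  p(3) = (0)·3^0 + (-1)·3^1 + (-1)·3^2 + (4)·3^3 = 96.
  |p(3)| = 96.
Check: |p(3)| = 96 ≤ 120 = M_tri(3). ✓ Equality does not hold at z = 3 (the coefficients have mixed signs, so the terms do not all align in phase there).

M_tri(3) = 120; |p(3)| = 96; equality at z=3: no.


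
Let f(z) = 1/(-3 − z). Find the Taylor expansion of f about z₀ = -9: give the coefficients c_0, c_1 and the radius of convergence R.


Let w = z − z₀, so z = z₀ + w.
Then -3 − z = -3 − (z₀ + w) = (-3 − z₀) − w = 6 − w.
f(z) = 1/(6 − w) = (1/(6)) · 1/(1 − w/(6)) = Σ_{n≥0} w^n / (6)^(n+1).
So c_n = 1/(6)^(n+1):
  c_0 = 1/(6)^1 = 1/6.
  c_1 = 1/(6)^2 = 1/36.
The series is valid for |w/d| < 1, i.e. |z − z₀| < |d|.
Radius of convergence: R = |-3 − z₀| = |6| = 6 (distance from z₀ to the singularity z = -3).

c_0 = 1/6, c_1 = 1/36; R = 6.


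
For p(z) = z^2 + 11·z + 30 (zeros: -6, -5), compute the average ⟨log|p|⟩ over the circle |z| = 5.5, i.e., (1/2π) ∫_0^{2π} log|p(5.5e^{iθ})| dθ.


Zeros: -6, -5; r = 5.5.
Inside |z| < r: -5. Outside (|z| ≥ r): -6.
p(0) = 30, so log|p(0)| = log(30) = 3.4012.
Apply Jensen: I(r) = log|p(0)| + Σ_k log(r/|z_k|), summed over zeros inside |z| < r.
  log(r/|z_k|) for z_k = -5: log(5.5/5) = 0.0953
  Outside zeros (-6) contribute nothing to the Jensen sum.
Sum over inside zeros: 0.0953.
I(r) = log|p(0)| + (inside sum) = 3.4012 + 0.0953 = 3.4965.
Note: since some zeros are outside |z| ≤ r, the simplified n·log(r) form does NOT apply — only the inside zeros contribute.

I(r) ≈ 3.4965.


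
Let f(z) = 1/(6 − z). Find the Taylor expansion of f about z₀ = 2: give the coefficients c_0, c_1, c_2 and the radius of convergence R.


Let w = z − z₀, so z = z₀ + w.
Then 6 − z = 6 − (z₀ + w) = (6 − z₀) − w = 4 − w.
f(z) = 1/(4 − w) = (1/(4)) · 1/(1 − w/(4)) = Σ_{n≥0} w^n / (4)^(n+1).
So c_n = 1/(4)^(n+1):
  c_0 = 1/(4)^1 = 1/4.
  c_1 = 1/(4)^2 = 1/16.
  c_2 = 1/(4)^3 = 1/64.
The series is valid for |w/d| < 1, i.e. |z − z₀| < |d|.
Radius of convergence: R = |6 − z₀| = |4| = 4 (distance from z₀ to the singularity z = 6).

c_0 = 1/4, c_1 = 1/16, c_2 = 1/64; R = 4.


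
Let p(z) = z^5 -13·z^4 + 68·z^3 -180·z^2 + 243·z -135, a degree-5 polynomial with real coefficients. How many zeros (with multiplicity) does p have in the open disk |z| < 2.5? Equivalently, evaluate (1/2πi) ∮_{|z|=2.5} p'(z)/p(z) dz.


The zeros of p are: 3, 3, (2 + 1i), (2 - 1i), 3.
Their magnitudes are: 3, 3, 2.236, 2.236, 3.
Zeros with |z| < R = 2.5: (2 + 1i), (2 - 1i).
Count = 2.
By the argument principle, (1/2πi) ∮_{|z|=R} p'(z)/p(z) dz equals exactly this count.

Number of zeros inside |z| < 2.5: 2.


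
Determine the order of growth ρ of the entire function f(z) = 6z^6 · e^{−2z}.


M(r) = max_{|z|=r} |6|·|z|^6·|e^{−2z}| = 6·r^6 · e^{2r^1} (the factors attain their maxima compatibly on |z|=r). Then log M(r) = log 6 + 6·log r + 2r^1, dominated by the last term, so log log M(r) ~ 1·log r. The polynomial factor 6z^6 contributes only a log r term and does not affect the order. ρ = 1.
Therefore ρ = 1.

Order ρ = 1.


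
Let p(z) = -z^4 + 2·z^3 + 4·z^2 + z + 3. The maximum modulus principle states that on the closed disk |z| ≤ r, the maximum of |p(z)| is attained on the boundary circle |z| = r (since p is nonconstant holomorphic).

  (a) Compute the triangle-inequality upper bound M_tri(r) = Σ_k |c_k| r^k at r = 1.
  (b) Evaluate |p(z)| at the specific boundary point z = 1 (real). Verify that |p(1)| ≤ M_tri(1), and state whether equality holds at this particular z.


Coefficients: c_0 = 3, c_1 = 1, c_2 = 4, c_3 = 2, c_4 = -1. Radius r = 1.
Part (a). Triangle bound: M_tri(r) = Σ_k |c_k| r^k
  = |3|·1^0 + |1|·1^1 + |4|·1^2 + |2|·1^3 + |-1|·1^4
  = 3 + 1 + 4 + 2 + 1 = 11.
This bounds M(r) := max_{|z|=r} |p(z)| from above; equality holds iff all terms c_k z^k can be made to align in phase at a single z on |z|=r.
Part (b). At z = 1 (real, on the circle |z| = r):
  p(1) = (3)·1^0 + (1)·1^1 + (4)·1^2 + (2)·1^3 + (-1)·1^4 = 9.
  |p(1)| = 9.
Check: |p(1)| = 9 ≤ 11 = M_tri(1). ✓ Equality does not hold at z = 1 (the coefficients have mixed signs, so the terms do not all align in phase there).

M_tri(1) = 11; |p(1)| = 9; equality at z=1: no.


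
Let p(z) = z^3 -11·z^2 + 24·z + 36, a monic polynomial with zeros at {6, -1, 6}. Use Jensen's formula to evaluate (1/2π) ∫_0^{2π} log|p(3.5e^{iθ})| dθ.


Zeros: -1, 6, 6; r = 3.5.
Inside |z| < r: -1. Outside (|z| ≥ r): 6, 6.
p(0) = 36, so log|p(0)| = log(36) = 3.5835.
Apply Jensen: I(r) = log|p(0)| + Σ_k log(r/|z_k|), summed over zeros inside |z| < r.
  log(r/|z_k|) for z_k = -1: log(3.5/1) = 1.2528
  Outside zeros (6, 6) contribute nothing to the Jensen sum.
Sum over inside zeros: 1.2528.
I(r) = log|p(0)| + (inside sum) = 3.5835 + 1.2528 = 4.8363.
Note: since some zeros are outside |z| ≤ r, the simplified n·log(r) form does NOT apply — only the inside zeros contribute.

I(r) ≈ 4.8363.


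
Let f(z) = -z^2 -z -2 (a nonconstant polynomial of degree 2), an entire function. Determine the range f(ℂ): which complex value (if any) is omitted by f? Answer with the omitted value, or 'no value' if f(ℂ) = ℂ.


Little Picard bounds the complement of f(ℂ) to at most one point.
For every w ∈ ℂ, the equation p(z) − w = 0 is a nonconstant polynomial in z and hence has at least one root by the fundamental theorem of algebra. So p is surjective onto ℂ, omitting no value.

Omitted value: no value.


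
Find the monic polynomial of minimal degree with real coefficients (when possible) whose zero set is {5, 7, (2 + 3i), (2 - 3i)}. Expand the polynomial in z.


The polynomial is p(z) = ∏_{α ∈ S} (z − α), where S = {5, 7, (2 + 3i), (2 - 3i)}.
Expanding the product yields: p(z) = z^4 -16·z^3 + 96·z^2 -296·z + 455.
Note conjugate pairs combine to real quadratics: (z − (2+3i))(z − (2−3i)) = z² − 4z + 13.
The resulting polynomial has degree 4 and real coefficients as required.

p(z) = z^4 -16·z^3 + 96·z^2 -296·z + 455.


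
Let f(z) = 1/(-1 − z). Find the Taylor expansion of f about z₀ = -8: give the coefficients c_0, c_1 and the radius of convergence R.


Let w = z − z₀, so z = z₀ + w.
Then -1 − z = -1 − (z₀ + w) = (-1 − z₀) − w = 7 − w.
f(z) = 1/(7 − w) = (1/(7)) · 1/(1 − w/(7)) = Σ_{n≥0} w^n / (7)^(n+1).
So c_n = 1/(7)^(n+1):
  c_0 = 1/(7)^1 = 1/7.
  c_1 = 1/(7)^2 = 1/49.
The series is valid for |w/d| < 1, i.e. |z − z₀| < |d|.
Radius of convergence: R = |-1 − z₀| = |7| = 7 (distance from z₀ to the singularity z = -1).

c_0 = 1/7, c_1 = 1/49; R = 7.


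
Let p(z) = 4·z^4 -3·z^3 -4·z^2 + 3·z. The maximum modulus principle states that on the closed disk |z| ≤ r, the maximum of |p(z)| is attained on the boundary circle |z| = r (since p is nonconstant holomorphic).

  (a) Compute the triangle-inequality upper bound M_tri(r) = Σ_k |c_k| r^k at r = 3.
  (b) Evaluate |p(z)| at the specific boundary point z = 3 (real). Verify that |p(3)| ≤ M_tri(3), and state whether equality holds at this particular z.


Coefficients: c_0 = 0, c_1 = 3, c_2 = -4, c_3 = -3, c_4 = 4. Radius r = 3.
Part (a). Triangle bound: M_tri(r) = Σ_k |c_k| r^k
  = |0|·3^0 + |3|·3^1 + |-4|·3^2 + |-3|·3^3 + |4|·3^4
  = 0 + 9 + 36 + 81 + 324 = 450.
This bounds M(r) := max_{|z|=r} |p(z)| from above; equality holds iff all terms c_k z^k can be made to align in phase at a single z on |z|=r.
Part (b). At z = 3 (real, on the circle |z| = r):
  p(3) = (0)·3^0 + (3)·3^1 + (-4)·3^2 + (-3)·3^3 + (4)·3^4 = 216.
  |p(3)| = 216.
Check: |p(3)| = 216 ≤ 450 = M_tri(3). ✓ Equality does not hold at z = 3 (the coefficients have mixed signs, so the terms do not all align in phase there).

M_tri(3) = 450; |p(3)| = 216; equality at z=3: no.


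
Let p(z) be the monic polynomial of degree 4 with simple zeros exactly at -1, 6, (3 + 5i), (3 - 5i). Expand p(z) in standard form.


The polynomial is p(z) = ∏_{α ∈ S} (z − α), where S = {-1, 6, (3 + 5i), (3 - 5i)}.
Expanding the product yields: p(z) = z^4 -11·z^3 + 58·z^2 -134·z -204.
Note conjugate pairs combine to real quadratics: (z − (3+5i))(z − (3−5i)) = z² − 6z + 34.
The resulting polynomial has degree 4 and real coefficients as required.

p(z) = z^4 -11·z^3 + 58·z^2 -134·z -204.


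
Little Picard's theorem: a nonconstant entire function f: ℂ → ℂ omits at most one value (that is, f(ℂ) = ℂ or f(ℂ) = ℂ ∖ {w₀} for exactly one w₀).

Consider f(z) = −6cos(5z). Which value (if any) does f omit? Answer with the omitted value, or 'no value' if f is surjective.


Little Picard bounds the complement of f(ℂ) to at most one point.
cos is entire and surjective onto ℂ: for every w ∈ ℂ, cos(ζ) = w has a solution ζ ∈ ℂ (e.g., via the complex inverse arccos). With ζ = 5z this gives z = ζ/(5). Then -6·cos(5z) takes every value in -6·ℂ = ℂ, and adding 0 is a bijection of ℂ. So f is surjective and omits no value. (Note: only on the real line is cos bounded by [−1, 1].)

Omitted value: no value.


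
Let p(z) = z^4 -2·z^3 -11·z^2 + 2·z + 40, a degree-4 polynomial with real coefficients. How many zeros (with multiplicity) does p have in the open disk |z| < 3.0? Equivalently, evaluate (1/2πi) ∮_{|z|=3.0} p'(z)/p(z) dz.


The zeros of p are: 2, 4, (-2 + 1i), (-2 - 1i).
Their magnitudes are: 2, 4, 2.236, 2.236.
Zeros with |z| < R = 3.0: 2, (-2 + 1i), (-2 - 1i).
Count = 3.
By the argument principle, (1/2πi) ∮_{|z|=R} p'(z)/p(z) dz equals exactly this count.

Number of zeros inside |z| < 3.0: 3.


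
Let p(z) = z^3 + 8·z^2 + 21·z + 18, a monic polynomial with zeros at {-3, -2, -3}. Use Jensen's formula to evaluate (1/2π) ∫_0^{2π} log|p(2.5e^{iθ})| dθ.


Zeros: -3, -3, -2; r = 2.5.
Inside |z| < r: -2. Outside (|z| ≥ r): -3, -3.
p(0) = 18, so log|p(0)| = log(18) = 2.8904.
Apply Jensen: I(r) = log|p(0)| + Σ_k log(r/|z_k|), summed over zeros inside |z| < r.
  log(r/|z_k|) for z_k = -2: log(2.5/2) = 0.2231
  Outside zeros (-3, -3) contribute nothing to the Jensen sum.
Sum over inside zeros: 0.2231.
I(r) = log|p(0)| + (inside sum) = 2.8904 + 0.2231 = 3.1135.
Note: since some zeros are outside |z| ≤ r, the simplified n·log(r) form does NOT apply — only the inside zeros contribute.

I(r) ≈ 3.1135.


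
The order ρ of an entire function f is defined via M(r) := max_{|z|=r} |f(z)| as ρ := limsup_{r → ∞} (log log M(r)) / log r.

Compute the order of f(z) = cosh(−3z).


cosh(w) is a linear combination of e^{iw} and e^{−iw} (or e^w, e^{−w} in the hyperbolic case), so |cosh(w)| ≤ e^{|w|}. With w = −3z, |w| ≤ 3|z| + 0 = 3r + 0 on |z| = r, giving M(r) ≤ e^{3r + 0}, so ρ ≤ 1. On a suitable ray (z = it for sin/cos; z = t for sinh/cosh, t real → ∞), |cosh(−3z)| grows like e^{3|t|}/2, so ρ ≥ 1. Hence ρ = 1.
Therefore ρ = 1.

Order ρ = 1.


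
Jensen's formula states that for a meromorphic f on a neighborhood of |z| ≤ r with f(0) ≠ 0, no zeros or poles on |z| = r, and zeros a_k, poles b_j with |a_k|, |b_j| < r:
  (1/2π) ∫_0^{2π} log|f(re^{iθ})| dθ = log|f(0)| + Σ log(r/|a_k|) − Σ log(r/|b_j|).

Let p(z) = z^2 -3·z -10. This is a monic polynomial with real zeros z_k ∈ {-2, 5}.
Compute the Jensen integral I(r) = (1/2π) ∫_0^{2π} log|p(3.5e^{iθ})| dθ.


Zeros: -2, 5; r = 3.5.
Inside |z| < r: -2. Outside (|z| ≥ r): 5.
p(0) = -10, so log|p(0)| = log(10) = 2.3026.
Apply Jensen: I(r) = log|p(0)| + Σ_k log(r/|z_k|), summed over zeros inside |z| < r.
  log(r/|z_k|) for z_k = -2: log(3.5/2) = 0.5596
  Outside zeros (5) contribute nothing to the Jensen sum.
Sum over inside zeros: 0.5596.
I(r) = log|p(0)| + (inside sum) = 2.3026 + 0.5596 = 2.8622.
Note: since some zeros are outside |z| ≤ r, the simplified n·log(r) form does NOT apply — only the inside zeros contribute.

I(r) ≈ 2.8622.


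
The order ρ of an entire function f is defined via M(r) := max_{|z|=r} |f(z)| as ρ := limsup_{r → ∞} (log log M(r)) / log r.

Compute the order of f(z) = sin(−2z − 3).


sin(w) is a linear combination of e^{iw} and e^{−iw} (or e^w, e^{−w} in the hyperbolic case), so |sin(w)| ≤ e^{|w|}. With w = −2z − 3, |w| ≤ 2|z| + 3 = 2r + 3 on |z| = r, giving M(r) ≤ e^{2r + 3}, so ρ ≤ 1. On a suitable ray (z = it for sin/cos; z = t for sinh/cosh, t real → ∞), |sin(−2z − 3)| grows like e^{2|t|}/2, so ρ ≥ 1. Hence ρ = 1.
Therefore ρ = 1.

Order ρ = 1.


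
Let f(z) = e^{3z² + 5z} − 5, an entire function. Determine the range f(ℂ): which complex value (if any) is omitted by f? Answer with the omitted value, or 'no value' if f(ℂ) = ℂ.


Little Picard bounds the complement of f(ℂ) to at most one point.
The exponent g(z) = 3z² + 5z is a nonconstant polynomial, hence surjective onto ℂ. So e^{g(z)} takes every value in {e^w : w ∈ ℂ} = ℂ ∖ {0}. Adding -5 shifts the range to ℂ ∖ {-5}. f omits exactly -5.

Omitted value: -5.


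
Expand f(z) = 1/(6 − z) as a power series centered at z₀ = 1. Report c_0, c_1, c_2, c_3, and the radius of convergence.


Let w = z − z₀, so z = z₀ + w.
Then 6 − z = 6 − (z₀ + w) = (6 − z₀) − w = 5 − w.
f(z) = 1/(5 − w) = (1/(5)) · 1/(1 − w/(5)) = Σ_{n≥0} w^n / (5)^(n+1).
So c_n = 1/(5)^(n+1):
  c_0 = 1/(5)^1 = 1/5.
  c_1 = 1/(5)^2 = 1/25.
  c_2 = 1/(5)^3 = 1/125.
  c_3 = 1/(5)^4 = 1/625.
The series is valid for |w/d| < 1, i.e. |z − z₀| < |d|.
Radius of convergence: R = |6 − z₀| = |5| = 5 (distance from z₀ to the singularity z = 6).

c_0 = 1/5, c_1 = 1/25, c_2 = 1/125, c_3 = 1/625; R = 5.


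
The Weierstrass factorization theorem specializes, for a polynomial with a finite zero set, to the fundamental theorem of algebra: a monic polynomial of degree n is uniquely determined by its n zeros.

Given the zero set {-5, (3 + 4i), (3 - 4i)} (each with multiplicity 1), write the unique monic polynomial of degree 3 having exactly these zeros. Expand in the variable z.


The polynomial is p(z) = ∏_{α ∈ S} (z − α), where S = {-5, (3 + 4i), (3 - 4i)}.
Expanding the product yields: p(z) = z^3 -z^2 -5·z + 125.
Note conjugate pairs combine to real quadratics: (z − (3+4i))(z − (3−4i)) = z² − 6z + 25.
The resulting polynomial has degree 3 and real coefficients as required.

p(z) = z^3 -z^2 -5·z + 125.


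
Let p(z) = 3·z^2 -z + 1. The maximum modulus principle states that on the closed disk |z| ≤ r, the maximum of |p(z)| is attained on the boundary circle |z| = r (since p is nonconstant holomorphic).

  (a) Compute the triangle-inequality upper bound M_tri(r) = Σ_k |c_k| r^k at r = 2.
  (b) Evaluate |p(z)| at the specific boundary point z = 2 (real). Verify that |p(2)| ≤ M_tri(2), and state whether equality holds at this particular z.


Coefficients: c_0 = 1, c_1 = -1, c_2 = 3. Radius r = 2.
Part (a). Triangle bound: M_tri(r) = Σ_k |c_k| r^k
  = |1|·2^0 + |-1|·2^1 + |3|·2^2
  = 1 + 2 + 12 = 15.
This bounds M(r) := max_{|z|=r} |p(z)| from above; equality holds iff all terms c_k z^k can be made to align in phase at a single z on |z|=r.
Part (b). At z = 2 (real, on the circle |z| = r):
  p(2) = (1)·2^0 + (-1)·2^1 + (3)·2^2 = 11.
  |p(2)| = 11.
Check: |p(2)| = 11 ≤ 15 = M_tri(2). ✓ Equality does not hold at z = 2 (the coefficients have mixed signs, so the terms do not all align in phase there).

M_tri(2) = 15; |p(2)| = 11; equality at z=2: no.


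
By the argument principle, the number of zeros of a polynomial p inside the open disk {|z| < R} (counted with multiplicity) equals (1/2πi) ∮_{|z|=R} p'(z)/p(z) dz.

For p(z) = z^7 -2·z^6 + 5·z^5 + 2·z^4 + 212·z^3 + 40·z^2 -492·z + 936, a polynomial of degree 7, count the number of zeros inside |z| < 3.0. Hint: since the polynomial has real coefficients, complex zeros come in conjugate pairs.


The zeros of p are: (1 + 1i), (1 - 1i), (3 + 3i), (3 - 3i), (-2 + 3i), (-2 - 3i), -2.
Their magnitudes are: 1.414, 1.414, 4.243, 4.243, 3.606, 3.606, 2.
Zeros with |z| < R = 3.0: (1 + 1i), (1 - 1i), -2.
Count = 3.
By the argument principle, (1/2πi) ∮_{|z|=R} p'(z)/p(z) dz equals exactly this count.

Number of zeros inside |z| < 3.0: 3.


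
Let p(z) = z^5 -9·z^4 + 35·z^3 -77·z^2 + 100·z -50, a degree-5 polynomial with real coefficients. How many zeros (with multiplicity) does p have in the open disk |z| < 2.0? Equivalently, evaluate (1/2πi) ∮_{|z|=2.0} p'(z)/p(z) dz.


The zeros of p are: 1, (1 + 2i), (1 - 2i), (3 + 1i), (3 - 1i).
Their magnitudes are: 1, 2.236, 2.236, 3.162, 3.162.
Zeros with |z| < R = 2.0: 1.
Count = 1.
By the argument principle, (1/2πi) ∮_{|z|=R} p'(z)/p(z) dz equals exactly this count.

Number of zeros inside |z| < 2.0: 1.


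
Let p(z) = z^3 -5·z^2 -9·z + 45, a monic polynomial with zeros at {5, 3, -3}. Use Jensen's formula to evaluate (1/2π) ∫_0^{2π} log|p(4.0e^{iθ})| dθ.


Zeros: -3, 3, 5; r = 4.0.
Inside |z| < r: -3, 3. Outside (|z| ≥ r): 5.
p(0) = 45, so log|p(0)| = log(45) = 3.8067.
Apply Jensen: I(r) = log|p(0)| + Σ_k log(r/|z_k|), summed over zeros inside |z| < r.
  log(r/|z_k|) for z_k = 3: log(4.0/3) = 0.2877
  log(r/|z_k|) for z_k = -3: log(4.0/3) = 0.2877
  Outside zeros (5) contribute nothing to the Jensen sum.
Sum over inside zeros: 0.5754.
I(r) = log|p(0)| + (inside sum) = 3.8067 + 0.5754 = 4.3820.
Note: since some zeros are outside |z| ≤ r, the simplified n·log(r) form does NOT apply — only the inside zeros contribute.

I(r) ≈ 4.3820.


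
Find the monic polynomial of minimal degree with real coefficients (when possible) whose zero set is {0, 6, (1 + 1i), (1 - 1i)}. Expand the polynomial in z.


The polynomial is p(z) = ∏_{α ∈ S} (z − α), where S = {0, 6, (1 + 1i), (1 - 1i)}.
Expanding the product yields: p(z) = z^4 -8·z^3 + 14·z^2 -12·z.
Note conjugate pairs combine to real quadratics: (z − (1+1i))(z − (1−1i)) = z² − 2z + 2.
The resulting polynomial has degree 4 and real coefficients as required.

p(z) = z^4 -8·z^3 + 14·z^2 -12·z.


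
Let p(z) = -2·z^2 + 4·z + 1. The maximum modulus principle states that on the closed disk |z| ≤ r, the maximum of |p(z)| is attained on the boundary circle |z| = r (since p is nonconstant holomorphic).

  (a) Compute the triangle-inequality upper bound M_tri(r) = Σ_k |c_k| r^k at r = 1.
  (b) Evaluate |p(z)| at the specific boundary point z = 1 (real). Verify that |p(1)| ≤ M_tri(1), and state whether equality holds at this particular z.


Coefficients: c_0 = 1, c_1 = 4, c_2 = -2. Radius r = 1.
Part (a). Triangle bound: M_tri(r) = Σ_k |c_k| r^k
  = |1|·1^0 + |4|·1^1 + |-2|·1^2
  = 1 + 4 + 2 = 7.
This bounds M(r) := max_{|z|=r} |p(z)| from above; equality holds iff all terms c_k z^k can be made to align in phase at a single z on |z|=r.
Part (b). At z = 1 (real, on the circle |z| = r):
  p(1) = (1)·1^0 + (4)·1^1 + (-2)·1^2 = 3.
  |p(1)| = 3.
Check: |p(1)| = 3 ≤ 7 = M_tri(1). ✓ Equality does not hold at z = 1 (the coefficients have mixed signs, so the terms do not all align in phase there).

M_tri(1) = 7; |p(1)| = 3; equality at z=1: no.


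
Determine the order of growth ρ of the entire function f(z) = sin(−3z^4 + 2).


Write sin(w) = (e^{iw} ± e^{−iw})/(2 or 2i), so |sin(w)| ≤ e^{|w|}. With w = −3z^4 + 2, |w| ≤ 3r^4 + 2 on |z|=r, giving M(r) ≤ e^{3r^4 + 2} and ρ ≤ 4. For the lower bound, choose z on |z|=r with -3z^4 purely imaginary of modulus 3r^4; then |sin(−3z^4 + 2)| grows like e^{3r^4}/2, so ρ ≥ 4. Hence ρ = 4.
Therefore ρ = 4.

Order ρ = 4.


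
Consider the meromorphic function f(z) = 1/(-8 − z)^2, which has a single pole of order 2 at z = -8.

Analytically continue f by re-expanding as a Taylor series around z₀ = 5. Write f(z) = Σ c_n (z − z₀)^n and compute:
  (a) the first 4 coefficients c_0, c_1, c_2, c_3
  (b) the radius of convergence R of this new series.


Let w = z − z₀, so z = z₀ + w.
Then -8 − z = -8 − (z₀ + w) = (-8 − z₀) − w = -13 − w.
f(z) = 1/(-13 − w)^2 = (1/(-13)^2) · (1 − w/(-13))^{−2}.
By the binomial series (1−u)^{−2} = Σ_{n≥0} C(n+1, 1) u^n for |u|<1, with u = w/(-13):
  c_n = C(n+1, 1) / (-13)^(n+2).
  c_0 = 1/(-13)^2 = 1/169.
  c_1 = 2/(-13)^3 = -2/2197.
  c_2 = 3/(-13)^4 = 3/28561.
  c_3 = 4/(-13)^5 = -4/371293.
The series is valid for |w/d| < 1, i.e. |z − z₀| < |d|.
Radius of convergence: R = |-8 − z₀| = |-13| = 13 (distance from z₀ to the singularity z = -8).

c_0 = 1/169, c_1 = -2/2197, c_2 = 3/28561, c_3 = -4/371293; R = 13.


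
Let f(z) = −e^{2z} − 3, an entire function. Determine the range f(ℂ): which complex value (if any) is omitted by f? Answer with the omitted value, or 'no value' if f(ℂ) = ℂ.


Little Picard bounds the complement of f(ℂ) to at most one point.
e^{2z} is never zero on ℂ, so -1·e^{2z} takes every value in ℂ ∖ {0}. Adding -3 shifts the range to ℂ ∖ {-3}. Thus f omits exactly the value -3.

Omitted value: -3.


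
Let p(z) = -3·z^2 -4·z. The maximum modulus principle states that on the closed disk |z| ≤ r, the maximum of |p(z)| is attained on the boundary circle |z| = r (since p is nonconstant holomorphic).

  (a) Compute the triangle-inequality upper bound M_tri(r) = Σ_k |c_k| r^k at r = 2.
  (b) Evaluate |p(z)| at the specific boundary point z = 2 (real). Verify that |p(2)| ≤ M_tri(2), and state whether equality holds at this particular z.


Coefficients: c_0 = 0, c_1 = -4, c_2 = -3. Radius r = 2.
Part (a). Triangle bound: M_tri(r) = Σ_k |c_k| r^k
  = |0|·2^0 + |-4|·2^1 + |-3|·2^2
  = 0 + 8 + 12 = 20.
This bounds M(r) := max_{|z|=r} |p(z)| from above; equality holds iff all terms c_k z^k can be made to align in phase at a single z on |z|=r.
Part (b). At z = 2 (real, on the circle |z| = r):
  p(2) = (0)·2^0 + (-4)·2^1 + (-3)·2^2 = -20.
  |p(2)| = 20.
Since all nonzero coefficients share the same sign, |p(2)| = 20 = M_tri(2); the triangle bound is attained at z = 2, so in fact M(r) = 20.

M_tri(2) = 20; |p(2)| = 20; equality at z=2: yes.


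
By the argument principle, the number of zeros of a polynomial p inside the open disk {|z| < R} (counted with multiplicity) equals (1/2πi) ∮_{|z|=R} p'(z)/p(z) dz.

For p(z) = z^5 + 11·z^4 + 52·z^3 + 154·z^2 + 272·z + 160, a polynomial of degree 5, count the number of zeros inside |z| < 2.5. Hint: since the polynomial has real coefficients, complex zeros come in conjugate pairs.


The zeros of p are: -1, -4, -4, (-1 + 3i), (-1 - 3i).
Their magnitudes are: 1, 4, 4, 3.162, 3.162.
Zeros with |z| < R = 2.5: -1.
Count = 1.
By the argument principle, (1/2πi) ∮_{|z|=R} p'(z)/p(z) dz equals exactly this count.

Number of zeros inside |z| < 2.5: 1.


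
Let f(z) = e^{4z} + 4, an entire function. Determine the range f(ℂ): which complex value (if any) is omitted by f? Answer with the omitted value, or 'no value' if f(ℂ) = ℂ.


Little Picard bounds the complement of f(ℂ) to at most one point.
e^{4z} is never zero on ℂ, so 1·e^{4z} takes every value in ℂ ∖ {0}. Adding 4 shifts the range to ℂ ∖ {4}. Thus f omits exactly the value 4.

Omitted value: 4.


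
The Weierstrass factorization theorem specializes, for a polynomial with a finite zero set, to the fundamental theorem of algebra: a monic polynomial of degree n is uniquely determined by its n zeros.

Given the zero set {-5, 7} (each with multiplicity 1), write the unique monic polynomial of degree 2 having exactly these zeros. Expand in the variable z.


The polynomial is p(z) = ∏_{α ∈ S} (z − α), where S = {-5, 7}.
Expanding the product yields: p(z) = z^2 -2·z -35.
The resulting polynomial has degree 2 and real coefficients as required.

p(z) = z^2 -2·z -35.


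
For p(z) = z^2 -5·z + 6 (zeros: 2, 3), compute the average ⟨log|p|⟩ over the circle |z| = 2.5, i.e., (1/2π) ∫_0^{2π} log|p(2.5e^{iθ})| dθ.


Zeros: 2, 3; r = 2.5.
Inside |z| < r: 2. Outside (|z| ≥ r): 3.
p(0) = 6, so log|p(0)| = log(6) = 1.7918.
Apply Jensen: I(r) = log|p(0)| + Σ_k log(r/|z_k|), summed over zeros inside |z| < r.
  log(r/|z_k|) for z_k = 2: log(2.5/2) = 0.2231
  Outside zeros (3) contribute nothing to the Jensen sum.
Sum over inside zeros: 0.2231.
I(r) = log|p(0)| + (inside sum) = 1.7918 + 0.2231 = 2.0149.
Note: since some zeros are outside |z| ≤ r, the simplified n·log(r) form does NOT apply — only the inside zeros contribute.

I(r) ≈ 2.0149.


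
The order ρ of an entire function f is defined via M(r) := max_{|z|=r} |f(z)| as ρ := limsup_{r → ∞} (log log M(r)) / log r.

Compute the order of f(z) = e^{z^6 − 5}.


|e^{z^6 − 5}| = e^{Re(1·z^6) + -5} ≤ e^{1|z|^6 + -5} = e^{1r^6 + -5} on |z| = r, so ρ ≤ 6. Choosing z on |z|=r so that 1·z^6 is real positive (always possible by picking arg z appropriately) gives |f(z)| = e^{1r^6 + -5}, matching the bound. The additive constant -5 does not affect log log M(r) ~ 6·log r. Hence ρ = 6.
Therefore ρ = 6.

Order ρ = 6.


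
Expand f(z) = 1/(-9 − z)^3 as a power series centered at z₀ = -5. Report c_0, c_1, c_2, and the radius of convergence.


Let w = z − z₀, so z = z₀ + w.
Then -9 − z = -9 − (z₀ + w) = (-9 − z₀) − w = -4 − w.
f(z) = 1/(-4 − w)^3 = (1/(-4)^3) · (1 − w/(-4))^{−3}.
By the binomial series (1−u)^{−3} = Σ_{n≥0} C(n+2, 2) u^n for |u|<1, with u = w/(-4):
  c_n = C(n+2, 2) / (-4)^(n+3).
  c_0 = 1/(-4)^3 = -1/64.
  c_1 = 3/(-4)^4 = 3/256.
  c_2 = 6/(-4)^5 = -3/512.
The series is valid for |w/d| < 1, i.e. |z − z₀| < |d|.
Radius of convergence: R = |-9 − z₀| = |-4| = 4 (distance from z₀ to the singularity z = -9).

c_0 = -1/64, c_1 = 3/256, c_2 = -3/512; R = 4.


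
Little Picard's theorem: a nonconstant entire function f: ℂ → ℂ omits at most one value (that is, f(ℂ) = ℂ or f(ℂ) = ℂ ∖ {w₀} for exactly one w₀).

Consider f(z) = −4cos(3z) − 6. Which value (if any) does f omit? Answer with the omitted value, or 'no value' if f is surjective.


Little Picard bounds the complement of f(ℂ) to at most one point.
cos is entire and surjective onto ℂ: for every w ∈ ℂ, cos(ζ) = w has a solution ζ ∈ ℂ (e.g., via the complex inverse arccos). With ζ = 3z this gives z = ζ/(3). Then -4·cos(3z) takes every value in -4·ℂ = ℂ, and adding -6 is a bijection of ℂ. So f is surjective and omits no value. (Note: only on the real line is cos bounded by [−1, 1].)

Omitted value: no value.


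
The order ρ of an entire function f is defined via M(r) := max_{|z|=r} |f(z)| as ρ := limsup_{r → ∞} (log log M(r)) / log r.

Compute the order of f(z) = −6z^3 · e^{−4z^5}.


M(r) = max_{|z|=r} |-6|·|z|^3·|e^{−4z^5}| = 6·r^3 · e^{4r^5} (the factors attain their maxima compatibly on |z|=r). Then log M(r) = log 6 + 3·log r + 4r^5, dominated by the last term, so log log M(r) ~ 5·log r. The polynomial factor -6z^3 contributes only a log r term and does not affect the order. ρ = 5.
Therefore ρ = 5.

Order ρ = 5.


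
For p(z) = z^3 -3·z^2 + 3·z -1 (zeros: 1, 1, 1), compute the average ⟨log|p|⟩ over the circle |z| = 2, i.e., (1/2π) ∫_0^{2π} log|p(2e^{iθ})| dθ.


Zeros: 1, 1, 1; r = 2.
Inside |z| < r: 1, 1, 1. Outside (|z| ≥ r): ∅.
p(0) = -1, so log|p(0)| = log(1) = 0.0000.
Apply Jensen: I(r) = log|p(0)| + Σ_k log(r/|z_k|), summed over zeros inside |z| < r.
  log(r/|z_k|) for z_k = 1: log(2/1) = 0.6931
  log(r/|z_k|) for z_k = 1: log(2/1) = 0.6931
  log(r/|z_k|) for z_k = 1: log(2/1) = 0.6931
Sum over inside zeros: 2.0794.
I(r) = log|p(0)| + (inside sum) = 0.0000 + 2.0794 = 2.0794.
Closed form (all zeros inside, monic): I(r) = n·log(r) = 3·log(2) = 2.0794. ✓

I(r) ≈ 2.0794.


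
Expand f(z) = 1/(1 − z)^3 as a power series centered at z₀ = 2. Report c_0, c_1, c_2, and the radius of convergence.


Let w = z − z₀, so z = z₀ + w.
Then 1 − z = 1 − (z₀ + w) = (1 − z₀) − w = -1 − w.
f(z) = 1/(-1 − w)^3 = (1/(-1)^3) · (1 − w/(-1))^{−3}.
By the binomial series (1−u)^{−3} = Σ_{n≥0} C(n+2, 2) u^n for |u|<1, with u = w/(-1):
  c_n = C(n+2, 2) / (-1)^(n+3).
  c_0 = 1/(-1)^3 = -1.
  c_1 = 3/(-1)^4 = 3.
  c_2 = 6/(-1)^5 = -6.
The series is valid for |w/d| < 1, i.e. |z − z₀| < |d|.
Radius of convergence: R = |1 − z₀| = |-1| = 1 (distance from z₀ to the singularity z = 1).

c_0 = -1, c_1 = 3, c_2 = -6; R = 1.


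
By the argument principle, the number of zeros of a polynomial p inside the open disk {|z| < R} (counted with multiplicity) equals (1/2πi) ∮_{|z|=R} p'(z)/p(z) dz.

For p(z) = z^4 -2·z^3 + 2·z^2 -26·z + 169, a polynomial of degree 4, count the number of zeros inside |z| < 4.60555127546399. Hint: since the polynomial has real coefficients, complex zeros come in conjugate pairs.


The zeros of p are: (3 + 2i), (3 - 2i), (-2 + 3i), (-2 - 3i).
Their magnitudes are: 3.606, 3.606, 3.606, 3.606.
Zeros with |z| < R = 4.60555127546399: (3 + 2i), (3 - 2i), (-2 + 3i), (-2 - 3i).
Count = 4.
By the argument principle, (1/2πi) ∮_{|z|=R} p'(z)/p(z) dz equals exactly this count.

Number of zeros inside |z| < 4.60555127546399: 4.


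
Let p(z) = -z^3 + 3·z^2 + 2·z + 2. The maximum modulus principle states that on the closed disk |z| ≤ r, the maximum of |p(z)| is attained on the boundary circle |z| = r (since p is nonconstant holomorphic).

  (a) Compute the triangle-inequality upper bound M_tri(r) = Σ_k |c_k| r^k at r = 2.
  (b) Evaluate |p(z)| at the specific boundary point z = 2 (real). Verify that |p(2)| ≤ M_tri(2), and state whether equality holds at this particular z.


Coefficients: c_0 = 2, c_1 = 2, c_2 = 3, c_3 = -1. Radius r = 2.
Part (a). Triangle bound: M_tri(r) = Σ_k |c_k| r^k
  = |2|·2^0 + |2|·2^1 + |3|·2^2 + |-1|·2^3
  = 2 + 4 + 12 + 8 = 26.
This bounds M(r) := max_{|z|=r} |p(z)| from above; equality holds iff all terms c_k z^k can be made to align in phase at a single z on |z|=r.
Part (b). At z = 2 (real, on the circle |z| = r):
  p(2) = (2)·2^0 + (2)·2^1 + (3)·2^2 + (-1)·2^3 = 10.
  |p(2)| = 10.
Check: |p(2)| = 10 ≤ 26 = M_tri(2). ✓ Equality does not hold at z = 2 (the coefficients have mixed signs, so the terms do not all align in phase there).

M_tri(2) = 26; |p(2)| = 10; equality at z=2: no.
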